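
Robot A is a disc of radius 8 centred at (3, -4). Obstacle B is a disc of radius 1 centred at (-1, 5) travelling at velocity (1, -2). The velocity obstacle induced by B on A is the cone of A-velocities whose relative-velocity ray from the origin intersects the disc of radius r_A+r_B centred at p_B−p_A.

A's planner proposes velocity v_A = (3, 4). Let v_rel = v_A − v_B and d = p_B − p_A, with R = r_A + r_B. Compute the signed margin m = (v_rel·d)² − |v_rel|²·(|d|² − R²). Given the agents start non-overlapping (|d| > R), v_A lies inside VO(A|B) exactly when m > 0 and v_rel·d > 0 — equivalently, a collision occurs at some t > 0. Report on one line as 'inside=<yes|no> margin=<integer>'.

d = (-4, 9),  |d|² = 97;  R = 8+1 = 9,  c = 97−9² = 16
v_rel = (2, 6),  |v_rel|² = 40;  v_rel·d = (2)·(-4) + (6)·(9) = 46
40·t² − 92·t + 16 = 0  ⇒  m = 46² − 40·16 = 1476
m = 1476 > 0,  v_rel·d = 46 > 0  ⇒  inside

inside=yes margin=1476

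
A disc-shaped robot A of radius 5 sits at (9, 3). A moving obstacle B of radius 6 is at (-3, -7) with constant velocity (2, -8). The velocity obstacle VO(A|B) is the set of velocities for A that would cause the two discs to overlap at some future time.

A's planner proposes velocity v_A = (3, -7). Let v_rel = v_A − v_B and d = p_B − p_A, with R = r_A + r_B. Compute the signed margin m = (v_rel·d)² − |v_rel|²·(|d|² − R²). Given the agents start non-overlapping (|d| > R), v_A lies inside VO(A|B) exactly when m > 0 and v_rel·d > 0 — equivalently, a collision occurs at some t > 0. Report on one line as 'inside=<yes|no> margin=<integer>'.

d = (-12, -10),  |d|² = 244;  R = 5+6 = 11,  c = 244−11² = 123
v_rel = (1, 1),  |v_rel|² = 2;  v_rel·d = (1)·(-12) + (1)·(-10) = -22
2·t² + 44·t + 123 = 0  ⇒  m = (-22)² − 2·123 = 238
m = 238 > 0,  v_rel·d = -22 < 0  ⇒  outside

inside=no margin=238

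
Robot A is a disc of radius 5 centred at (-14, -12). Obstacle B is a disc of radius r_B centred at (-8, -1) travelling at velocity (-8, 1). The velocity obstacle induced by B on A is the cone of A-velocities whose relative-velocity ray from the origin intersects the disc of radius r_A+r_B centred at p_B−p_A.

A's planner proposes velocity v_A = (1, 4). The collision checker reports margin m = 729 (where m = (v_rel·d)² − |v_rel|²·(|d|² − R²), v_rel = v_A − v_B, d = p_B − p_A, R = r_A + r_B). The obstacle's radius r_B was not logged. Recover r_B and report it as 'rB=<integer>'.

m = 729
d = (6, 11);  v_rel = (9, 3),  |v_rel|² = 90
v_rel×d = (9)·(11) − (3)·(6) = 81
since m = R²·90 − 81²:  R² = (6561 + 729) / 90 = 81
R = √81 = 9  ⇒  r_B = 9 − 5 = 4

rB=4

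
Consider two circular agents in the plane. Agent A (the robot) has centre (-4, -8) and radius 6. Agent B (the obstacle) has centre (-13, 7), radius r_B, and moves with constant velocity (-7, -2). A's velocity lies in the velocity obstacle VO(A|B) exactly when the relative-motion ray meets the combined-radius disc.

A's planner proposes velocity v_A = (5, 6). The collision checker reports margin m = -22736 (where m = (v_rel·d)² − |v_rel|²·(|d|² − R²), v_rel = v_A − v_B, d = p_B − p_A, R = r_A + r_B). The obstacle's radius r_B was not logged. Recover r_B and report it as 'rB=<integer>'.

m = -22736
d = (-9, 15);  v_rel = (12, 8),  |v_rel|² = 208
v_rel×d = (12)·(15) − (8)·(-9) = 252
since m = R²·208 − 252²:  R² = (63504 + -22736) / 208 = 196
R = √196 = 14  ⇒  r_B = 14 − 6 = 8

rB=8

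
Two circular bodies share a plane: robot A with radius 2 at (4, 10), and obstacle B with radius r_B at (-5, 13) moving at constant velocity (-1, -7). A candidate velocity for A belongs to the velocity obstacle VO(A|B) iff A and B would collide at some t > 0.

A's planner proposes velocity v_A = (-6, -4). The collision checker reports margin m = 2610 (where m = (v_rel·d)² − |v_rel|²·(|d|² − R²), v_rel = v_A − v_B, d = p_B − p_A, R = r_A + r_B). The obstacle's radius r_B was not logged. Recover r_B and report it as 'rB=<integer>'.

m = 2610
d = (-9, 3);  v_rel = (-5, 3),  |v_rel|² = 34
v_rel×d = (-5)·(3) − (3)·(-9) = 12
since m = R²·34 − 12²:  R² = (144 + 2610) / 34 = 81
R = √81 = 9  ⇒  r_B = 9 − 2 = 7

rB=7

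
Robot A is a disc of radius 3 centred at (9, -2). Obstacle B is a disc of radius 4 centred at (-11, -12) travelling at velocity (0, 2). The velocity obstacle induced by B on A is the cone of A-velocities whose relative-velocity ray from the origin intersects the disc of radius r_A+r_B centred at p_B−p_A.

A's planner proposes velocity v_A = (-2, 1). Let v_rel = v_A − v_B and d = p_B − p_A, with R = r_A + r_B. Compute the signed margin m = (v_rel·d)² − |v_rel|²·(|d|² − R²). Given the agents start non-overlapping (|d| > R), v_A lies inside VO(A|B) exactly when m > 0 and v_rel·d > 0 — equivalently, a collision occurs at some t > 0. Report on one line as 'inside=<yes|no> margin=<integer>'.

d = (-20, -10),  |d|² = 500;  R = 3+4 = 7,  c = 500−7² = 451
v_rel = (-2, -1),  |v_rel|² = 5;  v_rel·d = (-2)·(-20) + (-1)·(-10) = 50
5·t² − 100·t + 451 = 0  ⇒  m = 50² − 5·451 = 245
m = 245 > 0,  v_rel·d = 50 > 0  ⇒  inside

inside=yes margin=245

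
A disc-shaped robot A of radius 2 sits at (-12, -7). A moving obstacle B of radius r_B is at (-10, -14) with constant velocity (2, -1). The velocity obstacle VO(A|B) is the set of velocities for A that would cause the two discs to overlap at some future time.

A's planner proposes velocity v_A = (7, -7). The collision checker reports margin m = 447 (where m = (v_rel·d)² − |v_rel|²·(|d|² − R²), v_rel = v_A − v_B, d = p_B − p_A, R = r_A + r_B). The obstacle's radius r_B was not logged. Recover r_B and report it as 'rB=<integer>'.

m = 447
d = (2, -7);  v_rel = (5, -6),  |v_rel|² = 61
v_rel×d = (5)·(-7) − (-6)·(2) = -23
since m = R²·61 − (-23)²:  R² = (529 + 447) / 61 = 16
R = √16 = 4  ⇒  r_B = 4 − 2 = 2

rB=2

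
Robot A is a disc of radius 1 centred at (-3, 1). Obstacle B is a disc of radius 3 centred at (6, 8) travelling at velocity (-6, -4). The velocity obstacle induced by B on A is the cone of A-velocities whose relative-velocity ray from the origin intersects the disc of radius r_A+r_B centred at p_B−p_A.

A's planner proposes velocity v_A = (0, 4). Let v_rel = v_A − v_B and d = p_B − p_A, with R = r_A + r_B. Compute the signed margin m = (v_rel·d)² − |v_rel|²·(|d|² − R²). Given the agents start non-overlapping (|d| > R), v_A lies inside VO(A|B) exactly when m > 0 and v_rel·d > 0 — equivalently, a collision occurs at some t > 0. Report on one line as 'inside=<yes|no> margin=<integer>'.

d = (9, 7),  |d|² = 130;  R = 1+3 = 4,  c = 130−4² = 114
v_rel = (6, 8),  |v_rel|² = 100;  v_rel·d = (6)·(9) + (8)·(7) = 110
100·t² − 220·t + 114 = 0  ⇒  m = 110² − 100·114 = 700
m = 700 > 0,  v_rel·d = 110 > 0  ⇒  inside

inside=yes margin=700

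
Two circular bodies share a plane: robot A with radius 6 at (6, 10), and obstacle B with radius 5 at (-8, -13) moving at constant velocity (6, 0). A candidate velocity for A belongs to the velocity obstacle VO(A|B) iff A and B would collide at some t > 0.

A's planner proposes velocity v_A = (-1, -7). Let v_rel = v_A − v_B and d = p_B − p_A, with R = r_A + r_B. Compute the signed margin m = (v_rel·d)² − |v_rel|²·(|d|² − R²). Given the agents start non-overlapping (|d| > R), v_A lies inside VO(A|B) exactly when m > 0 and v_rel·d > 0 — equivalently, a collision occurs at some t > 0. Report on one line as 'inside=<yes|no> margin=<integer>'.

d = (-14, -23),  |d|² = 725;  R = 6+5 = 11,  c = 725−11² = 604
v_rel = (-7, -7),  |v_rel|² = 98;  v_rel·d = (-7)·(-14) + (-7)·(-23) = 259
98·t² − 518·t + 604 = 0  ⇒  m = 259² − 98·604 = 7889
m = 7889 > 0,  v_rel·d = 259 > 0  ⇒  inside

inside=yes margin=7889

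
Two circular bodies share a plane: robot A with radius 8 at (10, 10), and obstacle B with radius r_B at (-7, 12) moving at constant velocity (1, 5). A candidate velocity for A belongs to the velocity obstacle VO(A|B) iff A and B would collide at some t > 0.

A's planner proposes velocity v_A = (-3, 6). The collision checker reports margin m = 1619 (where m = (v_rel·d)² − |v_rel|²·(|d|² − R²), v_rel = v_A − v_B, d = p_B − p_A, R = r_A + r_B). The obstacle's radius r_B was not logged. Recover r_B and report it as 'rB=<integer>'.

m = 1619
d = (-17, 2);  v_rel = (-4, 1),  |v_rel|² = 17
v_rel×d = (-4)·(2) − (1)·(-17) = 9
since m = R²·17 − 9²:  R² = (81 + 1619) / 17 = 100
R = √100 = 10  ⇒  r_B = 10 − 8 = 2

rB=2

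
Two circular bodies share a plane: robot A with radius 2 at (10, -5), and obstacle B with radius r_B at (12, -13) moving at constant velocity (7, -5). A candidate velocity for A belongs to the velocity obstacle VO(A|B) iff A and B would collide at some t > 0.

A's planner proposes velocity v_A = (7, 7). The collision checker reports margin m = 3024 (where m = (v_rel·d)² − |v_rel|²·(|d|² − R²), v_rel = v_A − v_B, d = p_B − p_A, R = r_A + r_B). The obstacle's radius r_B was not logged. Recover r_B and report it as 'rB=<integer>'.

m = 3024
d = (2, -8);  v_rel = (0, 12),  |v_rel|² = 144
v_rel×d = (0)·(-8) − (12)·(2) = -24
since m = R²·144 − (-24)²:  R² = (576 + 3024) / 144 = 25
R = √25 = 5  ⇒  r_B = 5 − 2 = 3

rB=3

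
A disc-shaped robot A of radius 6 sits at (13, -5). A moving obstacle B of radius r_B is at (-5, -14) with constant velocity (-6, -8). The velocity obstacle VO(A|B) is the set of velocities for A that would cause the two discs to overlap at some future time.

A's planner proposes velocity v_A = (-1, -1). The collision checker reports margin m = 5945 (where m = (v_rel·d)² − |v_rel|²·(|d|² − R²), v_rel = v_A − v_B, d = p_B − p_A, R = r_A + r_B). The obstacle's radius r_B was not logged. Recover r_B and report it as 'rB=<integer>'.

m = 5945
d = (-18, -9);  v_rel = (5, 7),  |v_rel|² = 74
v_rel×d = (5)·(-9) − (7)·(-18) = 81
since m = R²·74 − 81²:  R² = (6561 + 5945) / 74 = 169
R = √169 = 13  ⇒  r_B = 13 − 6 = 7

rB=7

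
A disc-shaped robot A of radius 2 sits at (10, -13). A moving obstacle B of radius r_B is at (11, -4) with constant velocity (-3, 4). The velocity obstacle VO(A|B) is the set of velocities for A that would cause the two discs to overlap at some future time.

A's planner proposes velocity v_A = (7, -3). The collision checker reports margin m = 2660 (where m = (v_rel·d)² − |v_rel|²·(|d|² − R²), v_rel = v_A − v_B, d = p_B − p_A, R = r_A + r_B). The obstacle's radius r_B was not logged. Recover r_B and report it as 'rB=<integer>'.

m = 2660
d = (1, 9);  v_rel = (10, -7),  |v_rel|² = 149
v_rel×d = (10)·(9) − (-7)·(1) = 97
since m = R²·149 − 97²:  R² = (9409 + 2660) / 149 = 81
R = √81 = 9  ⇒  r_B = 9 − 2 = 7

rB=7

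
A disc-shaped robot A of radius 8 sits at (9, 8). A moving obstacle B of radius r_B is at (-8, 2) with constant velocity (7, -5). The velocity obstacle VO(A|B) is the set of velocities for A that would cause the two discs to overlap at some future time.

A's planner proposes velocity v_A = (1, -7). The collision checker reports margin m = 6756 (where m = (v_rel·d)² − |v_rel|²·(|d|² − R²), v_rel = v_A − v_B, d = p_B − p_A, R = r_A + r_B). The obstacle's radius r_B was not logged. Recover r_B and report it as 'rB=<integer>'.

m = 6756
d = (-17, -6);  v_rel = (-6, -2),  |v_rel|² = 40
v_rel×d = (-6)·(-6) − (-2)·(-17) = 2
since m = R²·40 − 2²:  R² = (4 + 6756) / 40 = 169
R = √169 = 13  ⇒  r_B = 13 − 8 = 5

rB=5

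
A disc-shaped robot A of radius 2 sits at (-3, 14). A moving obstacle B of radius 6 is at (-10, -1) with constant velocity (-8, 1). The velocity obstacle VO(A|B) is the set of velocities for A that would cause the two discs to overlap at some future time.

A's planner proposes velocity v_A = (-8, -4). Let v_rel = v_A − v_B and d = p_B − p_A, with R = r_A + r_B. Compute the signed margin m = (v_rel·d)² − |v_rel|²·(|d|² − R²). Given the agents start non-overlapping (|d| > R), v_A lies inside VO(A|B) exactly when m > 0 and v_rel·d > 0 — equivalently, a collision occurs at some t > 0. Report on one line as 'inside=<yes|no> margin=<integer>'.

d = (-7, -15),  |d|² = 274;  R = 2+6 = 8,  c = 274−8² = 210
v_rel = (0, -5),  |v_rel|² = 25;  v_rel·d = (0)·(-7) + (-5)·(-15) = 75
25·t² − 150·t + 210 = 0  ⇒  m = 75² − 25·210 = 375
m = 375 > 0,  v_rel·d = 75 > 0  ⇒  inside

inside=yes margin=375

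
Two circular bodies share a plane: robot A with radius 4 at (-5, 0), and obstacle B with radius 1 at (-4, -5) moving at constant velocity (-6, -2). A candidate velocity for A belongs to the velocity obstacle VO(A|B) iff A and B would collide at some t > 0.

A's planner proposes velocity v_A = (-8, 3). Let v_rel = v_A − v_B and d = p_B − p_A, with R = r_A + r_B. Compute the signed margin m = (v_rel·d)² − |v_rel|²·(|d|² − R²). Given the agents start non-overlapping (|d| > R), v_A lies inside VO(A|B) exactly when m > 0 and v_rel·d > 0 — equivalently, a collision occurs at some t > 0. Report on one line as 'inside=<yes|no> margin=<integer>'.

d = (1, -5),  |d|² = 26;  R = 4+1 = 5,  c = 26−5² = 1
v_rel = (-2, 5),  |v_rel|² = 29;  v_rel·d = (-2)·(1) + (5)·(-5) = -27
29·t² + 54·t + 1 = 0  ⇒  m = (-27)² − 29·1 = 700
m = 700 > 0,  v_rel·d = -27 < 0  ⇒  outside

inside=no margin=700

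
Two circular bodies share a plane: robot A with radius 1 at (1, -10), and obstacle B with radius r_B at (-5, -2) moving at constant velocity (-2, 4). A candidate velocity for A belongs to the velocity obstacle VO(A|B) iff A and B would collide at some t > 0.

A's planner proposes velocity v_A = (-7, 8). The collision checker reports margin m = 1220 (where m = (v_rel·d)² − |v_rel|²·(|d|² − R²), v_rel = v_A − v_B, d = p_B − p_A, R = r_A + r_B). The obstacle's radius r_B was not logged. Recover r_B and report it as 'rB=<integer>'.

m = 1220
d = (-6, 8);  v_rel = (-5, 4),  |v_rel|² = 41
v_rel×d = (-5)·(8) − (4)·(-6) = -16
since m = R²·41 − (-16)²:  R² = (256 + 1220) / 41 = 36
R = √36 = 6  ⇒  r_B = 6 − 1 = 5

rB=5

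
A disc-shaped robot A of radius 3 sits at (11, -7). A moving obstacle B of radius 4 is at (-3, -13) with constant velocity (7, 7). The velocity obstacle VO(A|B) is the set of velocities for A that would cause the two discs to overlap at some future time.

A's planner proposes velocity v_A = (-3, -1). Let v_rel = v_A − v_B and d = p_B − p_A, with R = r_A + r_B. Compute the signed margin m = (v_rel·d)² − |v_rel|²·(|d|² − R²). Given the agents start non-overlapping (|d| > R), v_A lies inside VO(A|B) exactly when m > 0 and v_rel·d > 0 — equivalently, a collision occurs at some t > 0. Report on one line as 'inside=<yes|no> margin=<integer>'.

d = (-14, -6),  |d|² = 232;  R = 3+4 = 7,  c = 232−7² = 183
v_rel = (-10, -8),  |v_rel|² = 164;  v_rel·d = (-10)·(-14) + (-8)·(-6) = 188
164·t² − 376·t + 183 = 0  ⇒  m = 188² − 164·183 = 5332
m = 5332 > 0,  v_rel·d = 188 > 0  ⇒  inside

inside=yes margin=5332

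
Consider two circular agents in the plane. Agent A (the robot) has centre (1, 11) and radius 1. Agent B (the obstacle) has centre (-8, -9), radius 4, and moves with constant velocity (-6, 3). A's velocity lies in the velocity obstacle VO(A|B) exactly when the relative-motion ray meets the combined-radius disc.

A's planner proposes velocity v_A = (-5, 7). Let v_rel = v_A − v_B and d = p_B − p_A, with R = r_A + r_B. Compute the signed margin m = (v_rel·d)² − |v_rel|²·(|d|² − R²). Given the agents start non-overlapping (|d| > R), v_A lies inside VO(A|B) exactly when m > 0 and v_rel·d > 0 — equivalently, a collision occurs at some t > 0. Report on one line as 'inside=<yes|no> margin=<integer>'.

d = (-9, -20),  |d|² = 481;  R = 1+4 = 5,  c = 481−5² = 456
v_rel = (1, 4),  |v_rel|² = 17;  v_rel·d = (1)·(-9) + (4)·(-20) = -89
17·t² + 178·t + 456 = 0  ⇒  m = (-89)² − 17·456 = 169
m = 169 > 0,  v_rel·d = -89 < 0  ⇒  outside

inside=no margin=169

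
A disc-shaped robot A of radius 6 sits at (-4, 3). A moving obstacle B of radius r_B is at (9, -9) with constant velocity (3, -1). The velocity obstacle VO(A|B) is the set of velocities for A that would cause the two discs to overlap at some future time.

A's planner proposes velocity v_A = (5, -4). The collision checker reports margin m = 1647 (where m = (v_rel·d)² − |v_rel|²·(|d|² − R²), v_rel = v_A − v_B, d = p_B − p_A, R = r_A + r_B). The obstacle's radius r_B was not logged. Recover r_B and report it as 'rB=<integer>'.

m = 1647
d = (13, -12);  v_rel = (2, -3),  |v_rel|² = 13
v_rel×d = (2)·(-12) − (-3)·(13) = 15
since m = R²·13 − 15²:  R² = (225 + 1647) / 13 = 144
R = √144 = 12  ⇒  r_B = 12 − 6 = 6

rB=6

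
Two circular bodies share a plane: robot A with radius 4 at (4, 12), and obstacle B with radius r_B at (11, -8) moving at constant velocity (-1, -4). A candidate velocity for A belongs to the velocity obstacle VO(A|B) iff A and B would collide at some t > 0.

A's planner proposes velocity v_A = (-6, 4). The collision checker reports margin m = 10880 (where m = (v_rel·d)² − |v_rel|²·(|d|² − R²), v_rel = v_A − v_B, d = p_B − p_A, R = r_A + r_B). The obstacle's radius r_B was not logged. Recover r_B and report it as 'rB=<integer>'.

m = 10880
d = (7, -20);  v_rel = (-5, 8),  |v_rel|² = 89
v_rel×d = (-5)·(-20) − (8)·(7) = 44
since m = R²·89 − 44²:  R² = (1936 + 10880) / 89 = 144
R = √144 = 12  ⇒  r_B = 12 − 4 = 8

rB=8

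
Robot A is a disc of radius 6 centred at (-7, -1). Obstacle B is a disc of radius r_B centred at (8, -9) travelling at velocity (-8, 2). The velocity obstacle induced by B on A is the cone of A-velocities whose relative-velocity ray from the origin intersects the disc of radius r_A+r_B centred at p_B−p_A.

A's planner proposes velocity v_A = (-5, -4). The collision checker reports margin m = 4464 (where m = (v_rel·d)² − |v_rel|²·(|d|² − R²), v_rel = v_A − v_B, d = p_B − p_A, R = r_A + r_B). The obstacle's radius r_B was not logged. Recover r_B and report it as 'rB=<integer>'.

m = 4464
d = (15, -8);  v_rel = (3, -6),  |v_rel|² = 45
v_rel×d = (3)·(-8) − (-6)·(15) = 66
since m = R²·45 − 66²:  R² = (4356 + 4464) / 45 = 196
R = √196 = 14  ⇒  r_B = 14 − 6 = 8

rB=8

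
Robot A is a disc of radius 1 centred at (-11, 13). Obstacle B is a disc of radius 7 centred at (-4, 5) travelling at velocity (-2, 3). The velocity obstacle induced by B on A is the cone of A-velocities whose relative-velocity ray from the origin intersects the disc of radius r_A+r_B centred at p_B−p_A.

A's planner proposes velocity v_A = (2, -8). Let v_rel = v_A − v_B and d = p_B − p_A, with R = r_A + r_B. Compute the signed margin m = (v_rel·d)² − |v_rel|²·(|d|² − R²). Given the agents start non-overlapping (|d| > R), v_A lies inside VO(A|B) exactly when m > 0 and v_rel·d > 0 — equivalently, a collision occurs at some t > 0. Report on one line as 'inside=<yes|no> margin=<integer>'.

d = (7, -8),  |d|² = 113;  R = 1+7 = 8,  c = 113−8² = 49
v_rel = (4, -11),  |v_rel|² = 137;  v_rel·d = (4)·(7) + (-11)·(-8) = 116
137·t² − 232·t + 49 = 0  ⇒  m = 116² − 137·49 = 6743
m = 6743 > 0,  v_rel·d = 116 > 0  ⇒  inside

inside=yes margin=6743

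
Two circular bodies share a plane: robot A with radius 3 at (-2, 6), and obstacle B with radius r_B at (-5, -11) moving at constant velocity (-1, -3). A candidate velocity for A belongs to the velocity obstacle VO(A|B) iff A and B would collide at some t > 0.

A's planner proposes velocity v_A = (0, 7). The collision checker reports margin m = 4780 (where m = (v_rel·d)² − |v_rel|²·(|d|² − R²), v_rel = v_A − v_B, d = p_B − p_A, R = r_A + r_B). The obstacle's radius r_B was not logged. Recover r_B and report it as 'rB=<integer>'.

m = 4780
d = (-3, -17);  v_rel = (1, 10),  |v_rel|² = 101
v_rel×d = (1)·(-17) − (10)·(-3) = 13
since m = R²·101 − 13²:  R² = (169 + 4780) / 101 = 49
R = √49 = 7  ⇒  r_B = 7 − 3 = 4

rB=4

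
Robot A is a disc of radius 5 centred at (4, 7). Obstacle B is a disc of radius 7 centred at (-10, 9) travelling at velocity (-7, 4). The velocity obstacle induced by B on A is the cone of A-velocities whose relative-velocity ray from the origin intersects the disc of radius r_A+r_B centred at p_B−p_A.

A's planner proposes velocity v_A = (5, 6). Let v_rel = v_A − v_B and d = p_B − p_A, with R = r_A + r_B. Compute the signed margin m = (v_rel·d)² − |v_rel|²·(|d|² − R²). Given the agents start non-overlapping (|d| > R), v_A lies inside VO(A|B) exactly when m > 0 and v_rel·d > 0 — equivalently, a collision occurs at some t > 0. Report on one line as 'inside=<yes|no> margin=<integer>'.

d = (-14, 2),  |d|² = 200;  R = 5+7 = 12,  c = 200−12² = 56
v_rel = (12, 2),  |v_rel|² = 148;  v_rel·d = (12)·(-14) + (2)·(2) = -164
148·t² + 328·t + 56 = 0  ⇒  m = (-164)² − 148·56 = 18608
m = 18608 > 0,  v_rel·d = -164 < 0  ⇒  outside

inside=no margin=18608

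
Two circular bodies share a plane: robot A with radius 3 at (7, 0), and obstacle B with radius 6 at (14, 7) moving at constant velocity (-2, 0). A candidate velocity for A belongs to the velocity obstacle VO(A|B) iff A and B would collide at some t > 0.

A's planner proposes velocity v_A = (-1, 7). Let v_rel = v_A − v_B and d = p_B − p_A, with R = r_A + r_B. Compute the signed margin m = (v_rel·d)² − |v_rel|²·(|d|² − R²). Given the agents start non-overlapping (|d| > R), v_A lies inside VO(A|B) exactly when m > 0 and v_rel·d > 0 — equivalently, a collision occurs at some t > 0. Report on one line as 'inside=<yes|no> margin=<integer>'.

d = (7, 7),  |d|² = 98;  R = 3+6 = 9,  c = 98−9² = 17
v_rel = (1, 7),  |v_rel|² = 50;  v_rel·d = (1)·(7) + (7)·(7) = 56
50·t² − 112·t + 17 = 0  ⇒  m = 56² − 50·17 = 2286
m = 2286 > 0,  v_rel·d = 56 > 0  ⇒  inside

inside=yes margin=2286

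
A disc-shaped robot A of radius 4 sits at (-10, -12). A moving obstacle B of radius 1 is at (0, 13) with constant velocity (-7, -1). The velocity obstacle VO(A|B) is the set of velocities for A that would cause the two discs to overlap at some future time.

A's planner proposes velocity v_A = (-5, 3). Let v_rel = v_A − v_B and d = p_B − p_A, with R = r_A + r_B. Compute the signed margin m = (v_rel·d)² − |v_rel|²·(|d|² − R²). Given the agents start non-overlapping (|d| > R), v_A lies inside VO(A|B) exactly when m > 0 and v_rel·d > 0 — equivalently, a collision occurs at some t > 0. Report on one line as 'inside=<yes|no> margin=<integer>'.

d = (10, 25),  |d|² = 725;  R = 4+1 = 5,  c = 725−5² = 700
v_rel = (2, 4),  |v_rel|² = 20;  v_rel·d = (2)·(10) + (4)·(25) = 120
20·t² − 240·t + 700 = 0  ⇒  m = 120² − 20·700 = 400
m = 400 > 0,  v_rel·d = 120 > 0  ⇒  inside

inside=yes margin=400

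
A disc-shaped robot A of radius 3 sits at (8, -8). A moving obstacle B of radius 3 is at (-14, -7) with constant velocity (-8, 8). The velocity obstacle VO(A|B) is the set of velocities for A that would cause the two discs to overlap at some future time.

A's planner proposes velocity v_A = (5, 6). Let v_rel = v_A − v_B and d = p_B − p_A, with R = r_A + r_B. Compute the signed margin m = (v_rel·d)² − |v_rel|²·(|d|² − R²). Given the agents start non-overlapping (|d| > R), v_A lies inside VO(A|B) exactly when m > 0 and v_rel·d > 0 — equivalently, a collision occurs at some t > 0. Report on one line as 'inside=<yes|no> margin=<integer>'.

d = (-22, 1),  |d|² = 485;  R = 3+3 = 6,  c = 485−6² = 449
v_rel = (13, -2),  |v_rel|² = 173;  v_rel·d = (13)·(-22) + (-2)·(1) = -288
173·t² + 576·t + 449 = 0  ⇒  m = (-288)² − 173·449 = 5267
m = 5267 > 0,  v_rel·d = -288 < 0  ⇒  outside

inside=no margin=5267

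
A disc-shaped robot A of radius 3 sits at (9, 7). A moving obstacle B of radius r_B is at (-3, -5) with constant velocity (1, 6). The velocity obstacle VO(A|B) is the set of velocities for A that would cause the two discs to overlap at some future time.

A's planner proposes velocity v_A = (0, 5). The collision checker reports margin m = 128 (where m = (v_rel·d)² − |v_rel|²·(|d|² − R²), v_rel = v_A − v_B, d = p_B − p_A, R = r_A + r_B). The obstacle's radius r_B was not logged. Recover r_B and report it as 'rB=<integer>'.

m = 128
d = (-12, -12);  v_rel = (-1, -1),  |v_rel|² = 2
v_rel×d = (-1)·(-12) − (-1)·(-12) = 0
since m = R²·2 − 0²:  R² = (0 + 128) / 2 = 64
R = √64 = 8  ⇒  r_B = 8 − 3 = 5

rB=5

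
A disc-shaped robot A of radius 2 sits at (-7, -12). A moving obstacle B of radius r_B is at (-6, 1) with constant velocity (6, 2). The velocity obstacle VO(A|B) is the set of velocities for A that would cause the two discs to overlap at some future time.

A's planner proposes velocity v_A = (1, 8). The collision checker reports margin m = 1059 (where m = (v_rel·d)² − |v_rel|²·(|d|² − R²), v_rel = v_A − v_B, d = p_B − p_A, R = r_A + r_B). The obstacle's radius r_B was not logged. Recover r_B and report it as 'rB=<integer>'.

m = 1059
d = (1, 13);  v_rel = (-5, 6),  |v_rel|² = 61
v_rel×d = (-5)·(13) − (6)·(1) = -71
since m = R²·61 − (-71)²:  R² = (5041 + 1059) / 61 = 100
R = √100 = 10  ⇒  r_B = 10 − 2 = 8

rB=8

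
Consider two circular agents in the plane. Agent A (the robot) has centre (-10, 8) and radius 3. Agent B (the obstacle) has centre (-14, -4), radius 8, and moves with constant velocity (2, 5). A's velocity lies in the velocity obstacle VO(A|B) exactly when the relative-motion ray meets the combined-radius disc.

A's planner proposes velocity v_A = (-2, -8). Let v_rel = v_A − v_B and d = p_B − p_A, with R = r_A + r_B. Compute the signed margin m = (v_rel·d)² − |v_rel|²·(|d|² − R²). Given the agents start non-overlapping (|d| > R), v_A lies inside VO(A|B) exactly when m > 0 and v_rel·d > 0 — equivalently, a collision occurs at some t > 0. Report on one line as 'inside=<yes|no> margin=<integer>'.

d = (-4, -12),  |d|² = 160;  R = 3+8 = 11,  c = 160−11² = 39
v_rel = (-4, -13),  |v_rel|² = 185;  v_rel·d = (-4)·(-4) + (-13)·(-12) = 172
185·t² − 344·t + 39 = 0  ⇒  m = 172² − 185·39 = 22369
m = 22369 > 0,  v_rel·d = 172 > 0  ⇒  inside

inside=yes margin=22369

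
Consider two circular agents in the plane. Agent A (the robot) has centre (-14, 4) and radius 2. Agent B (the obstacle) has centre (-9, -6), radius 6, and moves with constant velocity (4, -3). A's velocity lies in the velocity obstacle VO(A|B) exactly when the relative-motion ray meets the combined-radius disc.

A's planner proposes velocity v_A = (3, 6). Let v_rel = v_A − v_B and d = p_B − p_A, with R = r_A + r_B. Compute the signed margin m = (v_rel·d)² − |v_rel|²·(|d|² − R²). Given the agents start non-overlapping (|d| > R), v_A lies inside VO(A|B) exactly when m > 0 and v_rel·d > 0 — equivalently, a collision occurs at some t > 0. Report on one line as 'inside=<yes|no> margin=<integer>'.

d = (5, -10),  |d|² = 125;  R = 2+6 = 8,  c = 125−8² = 61
v_rel = (-1, 9),  |v_rel|² = 82;  v_rel·d = (-1)·(5) + (9)·(-10) = -95
82·t² + 190·t + 61 = 0  ⇒  m = (-95)² − 82·61 = 4023
m = 4023 > 0,  v_rel·d = -95 < 0  ⇒  outside

inside=no margin=4023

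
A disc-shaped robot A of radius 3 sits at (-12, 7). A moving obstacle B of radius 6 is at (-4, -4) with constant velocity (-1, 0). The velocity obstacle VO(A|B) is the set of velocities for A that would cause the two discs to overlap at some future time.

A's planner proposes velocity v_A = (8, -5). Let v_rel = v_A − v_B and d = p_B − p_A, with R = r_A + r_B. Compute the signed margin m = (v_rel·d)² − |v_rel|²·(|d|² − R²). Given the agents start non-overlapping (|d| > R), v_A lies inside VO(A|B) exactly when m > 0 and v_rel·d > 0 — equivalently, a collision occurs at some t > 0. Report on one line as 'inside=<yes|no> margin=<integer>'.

d = (8, -11),  |d|² = 185;  R = 3+6 = 9,  c = 185−9² = 104
v_rel = (9, -5),  |v_rel|² = 106;  v_rel·d = (9)·(8) + (-5)·(-11) = 127
106·t² − 254·t + 104 = 0  ⇒  m = 127² − 106·104 = 5105
m = 5105 > 0,  v_rel·d = 127 > 0  ⇒  inside

inside=yes margin=5105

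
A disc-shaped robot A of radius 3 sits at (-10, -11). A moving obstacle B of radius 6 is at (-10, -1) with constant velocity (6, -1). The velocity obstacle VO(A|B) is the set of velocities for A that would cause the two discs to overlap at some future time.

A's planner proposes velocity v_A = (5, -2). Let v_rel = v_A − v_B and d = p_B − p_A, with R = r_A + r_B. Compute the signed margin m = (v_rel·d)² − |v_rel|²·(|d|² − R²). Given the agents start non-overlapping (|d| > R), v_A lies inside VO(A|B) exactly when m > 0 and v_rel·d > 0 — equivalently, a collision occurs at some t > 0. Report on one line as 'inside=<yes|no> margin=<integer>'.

d = (0, 10),  |d|² = 100;  R = 3+6 = 9,  c = 100−9² = 19
v_rel = (-1, -1),  |v_rel|² = 2;  v_rel·d = (-1)·(0) + (-1)·(10) = -10
2·t² + 20·t + 19 = 0  ⇒  m = (-10)² − 2·19 = 62
m = 62 > 0,  v_rel·d = -10 < 0  ⇒  outside

inside=no margin=62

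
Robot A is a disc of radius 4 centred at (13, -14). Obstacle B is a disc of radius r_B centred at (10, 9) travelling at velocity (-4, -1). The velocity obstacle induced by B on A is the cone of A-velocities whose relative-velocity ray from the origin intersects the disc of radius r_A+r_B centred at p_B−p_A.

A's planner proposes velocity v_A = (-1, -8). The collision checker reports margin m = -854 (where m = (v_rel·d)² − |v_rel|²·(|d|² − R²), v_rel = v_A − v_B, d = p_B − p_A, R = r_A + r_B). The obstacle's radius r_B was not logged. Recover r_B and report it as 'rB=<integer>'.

m = -854
d = (-3, 23);  v_rel = (3, -7),  |v_rel|² = 58
v_rel×d = (3)·(23) − (-7)·(-3) = 48
since m = R²·58 − 48²:  R² = (2304 + -854) / 58 = 25
R = √25 = 5  ⇒  r_B = 5 − 4 = 1

rB=1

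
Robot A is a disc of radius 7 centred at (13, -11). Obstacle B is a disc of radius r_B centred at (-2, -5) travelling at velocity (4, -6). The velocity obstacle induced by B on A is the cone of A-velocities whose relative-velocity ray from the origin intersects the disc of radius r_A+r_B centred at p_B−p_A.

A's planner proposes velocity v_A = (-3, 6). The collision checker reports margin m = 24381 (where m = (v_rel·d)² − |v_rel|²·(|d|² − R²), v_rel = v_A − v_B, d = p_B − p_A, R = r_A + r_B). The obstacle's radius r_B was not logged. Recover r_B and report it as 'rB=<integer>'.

m = 24381
d = (-15, 6);  v_rel = (-7, 12),  |v_rel|² = 193
v_rel×d = (-7)·(6) − (12)·(-15) = 138
since m = R²·193 − 138²:  R² = (19044 + 24381) / 193 = 225
R = √225 = 15  ⇒  r_B = 15 − 7 = 8

rB=8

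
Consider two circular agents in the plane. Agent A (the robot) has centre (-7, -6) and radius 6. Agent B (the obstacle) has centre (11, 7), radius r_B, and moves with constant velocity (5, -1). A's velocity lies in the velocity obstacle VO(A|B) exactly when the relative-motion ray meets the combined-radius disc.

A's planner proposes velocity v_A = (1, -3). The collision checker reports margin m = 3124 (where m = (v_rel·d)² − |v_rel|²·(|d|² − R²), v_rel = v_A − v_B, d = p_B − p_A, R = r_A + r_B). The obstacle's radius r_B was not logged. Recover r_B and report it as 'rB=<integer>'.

m = 3124
d = (18, 13);  v_rel = (-4, -2),  |v_rel|² = 20
v_rel×d = (-4)·(13) − (-2)·(18) = -16
since m = R²·20 − (-16)²:  R² = (256 + 3124) / 20 = 169
R = √169 = 13  ⇒  r_B = 13 − 6 = 7

rB=7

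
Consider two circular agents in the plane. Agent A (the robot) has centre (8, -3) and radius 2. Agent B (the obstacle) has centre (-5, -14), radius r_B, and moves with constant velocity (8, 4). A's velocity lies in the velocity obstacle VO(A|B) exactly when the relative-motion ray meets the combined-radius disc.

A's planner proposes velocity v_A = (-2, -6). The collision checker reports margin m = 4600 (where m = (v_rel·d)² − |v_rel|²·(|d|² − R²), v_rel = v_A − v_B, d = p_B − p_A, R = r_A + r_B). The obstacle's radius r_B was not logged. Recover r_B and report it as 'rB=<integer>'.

m = 4600
d = (-13, -11);  v_rel = (-10, -10),  |v_rel|² = 200
v_rel×d = (-10)·(-11) − (-10)·(-13) = -20
since m = R²·200 − (-20)²:  R² = (400 + 4600) / 200 = 25
R = √25 = 5  ⇒  r_B = 5 − 2 = 3

rB=3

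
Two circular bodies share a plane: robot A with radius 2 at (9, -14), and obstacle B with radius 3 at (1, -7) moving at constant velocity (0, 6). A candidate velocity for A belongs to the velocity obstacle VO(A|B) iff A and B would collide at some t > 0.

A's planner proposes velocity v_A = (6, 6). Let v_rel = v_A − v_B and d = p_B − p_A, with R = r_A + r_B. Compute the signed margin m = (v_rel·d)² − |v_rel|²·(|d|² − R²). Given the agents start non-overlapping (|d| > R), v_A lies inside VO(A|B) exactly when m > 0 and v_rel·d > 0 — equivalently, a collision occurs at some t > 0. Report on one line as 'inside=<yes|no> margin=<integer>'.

d = (-8, 7),  |d|² = 113;  R = 2+3 = 5,  c = 113−5² = 88
v_rel = (6, 0),  |v_rel|² = 36;  v_rel·d = (6)·(-8) + (0)·(7) = -48
36·t² + 96·t + 88 = 0  ⇒  m = (-48)² − 36·88 = -864
m = -864 < 0,  v_rel·d = -48 < 0  ⇒  outside

inside=no margin=-864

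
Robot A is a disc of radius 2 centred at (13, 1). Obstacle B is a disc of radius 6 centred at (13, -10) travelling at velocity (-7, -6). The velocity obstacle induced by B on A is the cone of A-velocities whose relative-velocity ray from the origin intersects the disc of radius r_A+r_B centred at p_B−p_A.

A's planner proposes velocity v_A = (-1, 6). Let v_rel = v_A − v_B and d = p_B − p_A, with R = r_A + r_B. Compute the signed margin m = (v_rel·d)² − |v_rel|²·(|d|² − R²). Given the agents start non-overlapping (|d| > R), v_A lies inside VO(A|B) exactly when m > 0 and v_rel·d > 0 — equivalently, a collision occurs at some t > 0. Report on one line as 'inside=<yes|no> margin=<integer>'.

d = (0, -11),  |d|² = 121;  R = 2+6 = 8,  c = 121−8² = 57
v_rel = (6, 12),  |v_rel|² = 180;  v_rel·d = (6)·(0) + (12)·(-11) = -132
180·t² + 264·t + 57 = 0  ⇒  m = (-132)² − 180·57 = 7164
m = 7164 > 0,  v_rel·d = -132 < 0  ⇒  outside

inside=no margin=7164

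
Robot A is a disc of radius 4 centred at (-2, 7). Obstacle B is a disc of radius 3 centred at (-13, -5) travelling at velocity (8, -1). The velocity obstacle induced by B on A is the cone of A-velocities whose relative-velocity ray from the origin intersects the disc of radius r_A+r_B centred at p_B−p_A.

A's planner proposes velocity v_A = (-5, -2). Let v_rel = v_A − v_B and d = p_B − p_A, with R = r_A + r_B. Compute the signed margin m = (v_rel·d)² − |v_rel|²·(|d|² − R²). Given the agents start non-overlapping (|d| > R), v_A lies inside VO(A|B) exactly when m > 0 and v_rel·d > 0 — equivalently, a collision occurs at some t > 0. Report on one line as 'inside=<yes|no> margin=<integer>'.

d = (-11, -12),  |d|² = 265;  R = 4+3 = 7,  c = 265−7² = 216
v_rel = (-13, -1),  |v_rel|² = 170;  v_rel·d = (-13)·(-11) + (-1)·(-12) = 155
170·t² − 310·t + 216 = 0  ⇒  m = 155² − 170·216 = -12695
m = -12695 < 0,  v_rel·d = 155 > 0  ⇒  outside

inside=no margin=-12695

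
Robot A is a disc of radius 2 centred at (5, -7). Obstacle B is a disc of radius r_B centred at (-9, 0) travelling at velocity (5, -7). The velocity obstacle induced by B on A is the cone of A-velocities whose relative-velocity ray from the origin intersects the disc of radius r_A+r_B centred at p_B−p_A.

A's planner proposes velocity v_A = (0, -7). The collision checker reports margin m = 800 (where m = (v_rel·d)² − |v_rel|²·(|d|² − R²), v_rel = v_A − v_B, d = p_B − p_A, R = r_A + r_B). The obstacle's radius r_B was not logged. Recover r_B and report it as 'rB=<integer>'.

m = 800
d = (-14, 7);  v_rel = (-5, 0),  |v_rel|² = 25
v_rel×d = (-5)·(7) − (0)·(-14) = -35
since m = R²·25 − (-35)²:  R² = (1225 + 800) / 25 = 81
R = √81 = 9  ⇒  r_B = 9 − 2 = 7

rB=7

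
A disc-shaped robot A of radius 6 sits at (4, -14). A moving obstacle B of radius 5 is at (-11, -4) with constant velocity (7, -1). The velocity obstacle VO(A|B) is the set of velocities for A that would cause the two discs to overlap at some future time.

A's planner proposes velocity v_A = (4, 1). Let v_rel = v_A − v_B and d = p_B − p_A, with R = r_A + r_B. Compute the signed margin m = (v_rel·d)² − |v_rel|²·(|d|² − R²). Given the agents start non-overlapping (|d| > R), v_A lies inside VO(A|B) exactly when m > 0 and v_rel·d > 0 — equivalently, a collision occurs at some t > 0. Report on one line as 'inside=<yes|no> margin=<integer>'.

d = (-15, 10),  |d|² = 325;  R = 6+5 = 11,  c = 325−11² = 204
v_rel = (-3, 2),  |v_rel|² = 13;  v_rel·d = (-3)·(-15) + (2)·(10) = 65
13·t² − 130·t + 204 = 0  ⇒  m = 65² − 13·204 = 1573
m = 1573 > 0,  v_rel·d = 65 > 0  ⇒  inside

inside=yes margin=1573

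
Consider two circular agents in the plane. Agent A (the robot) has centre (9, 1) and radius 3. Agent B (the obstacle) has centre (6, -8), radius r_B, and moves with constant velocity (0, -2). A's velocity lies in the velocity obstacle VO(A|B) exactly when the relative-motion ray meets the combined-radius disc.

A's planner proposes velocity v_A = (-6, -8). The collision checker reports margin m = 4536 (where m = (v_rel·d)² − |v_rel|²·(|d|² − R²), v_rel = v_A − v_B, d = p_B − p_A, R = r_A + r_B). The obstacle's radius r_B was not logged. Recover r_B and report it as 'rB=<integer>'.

m = 4536
d = (-3, -9);  v_rel = (-6, -6),  |v_rel|² = 72
v_rel×d = (-6)·(-9) − (-6)·(-3) = 36
since m = R²·72 − 36²:  R² = (1296 + 4536) / 72 = 81
R = √81 = 9  ⇒  r_B = 9 − 3 = 6

rB=6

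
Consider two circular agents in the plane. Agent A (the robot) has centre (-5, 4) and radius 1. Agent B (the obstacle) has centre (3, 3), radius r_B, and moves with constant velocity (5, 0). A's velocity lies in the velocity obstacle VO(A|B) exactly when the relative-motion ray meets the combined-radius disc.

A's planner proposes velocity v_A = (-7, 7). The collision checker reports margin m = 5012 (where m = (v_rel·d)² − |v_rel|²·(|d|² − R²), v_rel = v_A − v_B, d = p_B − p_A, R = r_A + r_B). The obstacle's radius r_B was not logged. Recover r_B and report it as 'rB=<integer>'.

m = 5012
d = (8, -1);  v_rel = (-12, 7),  |v_rel|² = 193
v_rel×d = (-12)·(-1) − (7)·(8) = -44
since m = R²·193 − (-44)²:  R² = (1936 + 5012) / 193 = 36
R = √36 = 6  ⇒  r_B = 6 − 1 = 5

rB=5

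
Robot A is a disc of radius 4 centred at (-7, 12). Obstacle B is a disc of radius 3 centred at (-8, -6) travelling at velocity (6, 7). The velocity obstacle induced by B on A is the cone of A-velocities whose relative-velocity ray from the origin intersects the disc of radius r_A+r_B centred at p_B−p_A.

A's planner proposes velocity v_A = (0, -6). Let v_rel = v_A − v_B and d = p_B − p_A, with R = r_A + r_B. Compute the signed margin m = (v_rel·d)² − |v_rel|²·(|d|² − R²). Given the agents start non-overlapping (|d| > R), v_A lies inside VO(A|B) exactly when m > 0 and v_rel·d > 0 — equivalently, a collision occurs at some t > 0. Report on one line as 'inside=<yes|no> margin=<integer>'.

d = (-1, -18),  |d|² = 325;  R = 4+3 = 7,  c = 325−7² = 276
v_rel = (-6, -13),  |v_rel|² = 205;  v_rel·d = (-6)·(-1) + (-13)·(-18) = 240
205·t² − 480·t + 276 = 0  ⇒  m = 240² − 205·276 = 1020
m = 1020 > 0,  v_rel·d = 240 > 0  ⇒  inside

inside=yes margin=1020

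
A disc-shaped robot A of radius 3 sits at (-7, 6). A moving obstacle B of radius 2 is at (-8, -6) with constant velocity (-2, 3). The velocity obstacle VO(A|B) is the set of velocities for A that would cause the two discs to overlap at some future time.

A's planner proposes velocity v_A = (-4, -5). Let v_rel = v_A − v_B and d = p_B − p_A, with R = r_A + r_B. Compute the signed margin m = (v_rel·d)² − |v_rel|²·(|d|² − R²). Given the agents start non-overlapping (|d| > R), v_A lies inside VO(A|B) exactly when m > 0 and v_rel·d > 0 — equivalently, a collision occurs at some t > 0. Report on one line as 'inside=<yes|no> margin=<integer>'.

d = (-1, -12),  |d|² = 145;  R = 3+2 = 5,  c = 145−5² = 120
v_rel = (-2, -8),  |v_rel|² = 68;  v_rel·d = (-2)·(-1) + (-8)·(-12) = 98
68·t² − 196·t + 120 = 0  ⇒  m = 98² − 68·120 = 1444
m = 1444 > 0,  v_rel·d = 98 > 0  ⇒  inside

inside=yes margin=1444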